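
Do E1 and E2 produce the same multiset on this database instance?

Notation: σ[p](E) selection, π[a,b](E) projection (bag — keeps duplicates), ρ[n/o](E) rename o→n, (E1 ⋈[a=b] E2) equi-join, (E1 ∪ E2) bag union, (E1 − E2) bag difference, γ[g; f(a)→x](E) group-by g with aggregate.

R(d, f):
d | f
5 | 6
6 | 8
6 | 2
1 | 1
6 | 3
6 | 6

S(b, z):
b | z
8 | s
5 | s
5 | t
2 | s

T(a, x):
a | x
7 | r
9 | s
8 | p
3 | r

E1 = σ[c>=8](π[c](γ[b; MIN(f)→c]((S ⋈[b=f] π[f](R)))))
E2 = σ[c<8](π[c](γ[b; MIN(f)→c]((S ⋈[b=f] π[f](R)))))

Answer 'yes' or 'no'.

E1 stepwise |·|:
  S → 4
  R → 6
  π[f](R) → 6
  (S ⋈[b=f] π[f](R)) → 2
  γ[b; MIN(f)→c]((S ⋈[b=f] π[f](R))) → 2
  π[c](γ[b; MIN(f)→c]((S ⋈[b=f] π[f](R)))) → 2
  σ[c>=8](π[c](γ[b; MIN(f)→c]((S ⋈[b=f] π[f](R))))) → 1
E2 stepwise |·|:
  S → 4
  R → 6
  π[f](R) → 6
  (S ⋈[b=f] π[f](R)) → 2
  γ[b; MIN(f)→c]((S ⋈[b=f] π[f](R))) → 2
  π[c](γ[b; MIN(f)→c]((S ⋈[b=f] π[f](R)))) → 2
  σ[c<8](π[c](γ[b; MIN(f)→c]((S ⋈[b=f] π[f](R))))) → 1

E1 result:
c
8
E2 result:
c
2
Witness: (8,) appears 1× in E1 but 0× in E2.

no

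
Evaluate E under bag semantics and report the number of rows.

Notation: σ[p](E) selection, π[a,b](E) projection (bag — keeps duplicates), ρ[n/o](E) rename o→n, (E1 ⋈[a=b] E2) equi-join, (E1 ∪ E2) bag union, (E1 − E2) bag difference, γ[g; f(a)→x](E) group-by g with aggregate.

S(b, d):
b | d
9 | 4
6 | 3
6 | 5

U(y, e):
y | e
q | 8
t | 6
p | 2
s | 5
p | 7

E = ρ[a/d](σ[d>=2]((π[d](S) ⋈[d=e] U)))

Per-node cardinality:
  S → 3
  π[d](S) → 3
  U → 5
  (π[d](S) ⋈[d=e] U) → 1
  σ[d>=2]((π[d](S) ⋈[d=e] U)) → 1
  ρ[a/d](σ[d>=2]((π[d](S) ⋈[d=e] U))) → 1

|E| = 1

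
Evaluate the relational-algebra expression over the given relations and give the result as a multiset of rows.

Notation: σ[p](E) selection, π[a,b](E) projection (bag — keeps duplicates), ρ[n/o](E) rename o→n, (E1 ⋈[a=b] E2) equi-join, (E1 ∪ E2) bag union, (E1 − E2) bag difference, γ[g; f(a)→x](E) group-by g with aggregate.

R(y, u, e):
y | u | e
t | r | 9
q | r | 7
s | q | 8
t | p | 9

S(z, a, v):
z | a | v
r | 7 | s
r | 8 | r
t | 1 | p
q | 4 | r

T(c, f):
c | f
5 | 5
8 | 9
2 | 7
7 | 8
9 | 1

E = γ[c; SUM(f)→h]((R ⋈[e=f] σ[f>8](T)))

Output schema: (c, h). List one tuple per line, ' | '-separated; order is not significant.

Row counts bottom-up:
  R → 4
  T → 5
  σ[f>8](T) → 1
  (R ⋈[e=f] σ[f>8](T)) → 2
  γ[c; SUM(f)→h]((R ⋈[e=f] σ[f>8](T))) → 1

== RESULT ==
c | h
8 | 18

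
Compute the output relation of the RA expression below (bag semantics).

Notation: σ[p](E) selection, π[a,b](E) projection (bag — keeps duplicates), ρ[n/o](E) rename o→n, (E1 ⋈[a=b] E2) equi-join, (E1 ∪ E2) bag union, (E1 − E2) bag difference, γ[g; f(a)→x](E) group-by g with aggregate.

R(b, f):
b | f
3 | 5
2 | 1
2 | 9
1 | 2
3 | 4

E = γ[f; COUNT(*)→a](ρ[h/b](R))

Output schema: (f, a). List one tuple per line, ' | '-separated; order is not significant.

Row counts bottom-up:
  R → 5
  ρ[h/b](R) → 5
  γ[f; COUNT(*)→a](ρ[h/b](R)) → 5

== RESULT ==
f | a
1 | 1
2 | 1
4 | 1
5 | 1
9 | 1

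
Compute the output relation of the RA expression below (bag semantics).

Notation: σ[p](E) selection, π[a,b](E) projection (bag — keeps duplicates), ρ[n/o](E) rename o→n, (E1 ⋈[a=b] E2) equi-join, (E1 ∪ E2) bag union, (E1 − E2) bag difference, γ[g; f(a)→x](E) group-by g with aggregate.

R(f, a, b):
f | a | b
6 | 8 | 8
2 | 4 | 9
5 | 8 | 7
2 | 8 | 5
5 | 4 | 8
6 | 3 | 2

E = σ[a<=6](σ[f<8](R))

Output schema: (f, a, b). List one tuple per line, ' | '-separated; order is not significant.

Row counts bottom-up:
  R → 6
  σ[f<8](R) → 6
  σ[a<=6](σ[f<8](R)) → 3

== RESULT ==
f | a | b
2 | 4 | 9
5 | 4 | 8
6 | 3 | 2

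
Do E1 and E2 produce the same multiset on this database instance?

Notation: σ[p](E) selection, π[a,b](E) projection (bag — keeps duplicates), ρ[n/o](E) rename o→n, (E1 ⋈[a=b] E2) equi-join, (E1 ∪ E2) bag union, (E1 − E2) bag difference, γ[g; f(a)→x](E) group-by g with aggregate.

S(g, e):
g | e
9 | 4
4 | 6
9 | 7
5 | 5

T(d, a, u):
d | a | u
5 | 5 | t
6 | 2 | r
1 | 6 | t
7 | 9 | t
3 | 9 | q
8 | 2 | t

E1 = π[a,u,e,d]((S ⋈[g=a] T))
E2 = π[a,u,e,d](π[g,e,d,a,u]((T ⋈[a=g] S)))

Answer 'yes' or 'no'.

E1 row counts bottom-up:
  S → 4
  T → 6
  (S ⋈[g=a] T) → 5
  π[a,u,e,d]((S ⋈[g=a] T)) → 5
E2 row counts bottom-up:
  T → 6
  S → 4
  (T ⋈[a=g] S) → 5
  π[g,e,d,a,u]((T ⋈[a=g] S)) → 5
  π[a,u,e,d](π[g,e,d,a,u]((T ⋈[a=g] S))) → 5

E1 and E2 produce the same multiset:
a | u | e | d
5 | t | 5 | 5
9 | q | 4 | 3
9 | q | 7 | 3
9 | t | 4 | 7
9 | t | 7 | 7

yes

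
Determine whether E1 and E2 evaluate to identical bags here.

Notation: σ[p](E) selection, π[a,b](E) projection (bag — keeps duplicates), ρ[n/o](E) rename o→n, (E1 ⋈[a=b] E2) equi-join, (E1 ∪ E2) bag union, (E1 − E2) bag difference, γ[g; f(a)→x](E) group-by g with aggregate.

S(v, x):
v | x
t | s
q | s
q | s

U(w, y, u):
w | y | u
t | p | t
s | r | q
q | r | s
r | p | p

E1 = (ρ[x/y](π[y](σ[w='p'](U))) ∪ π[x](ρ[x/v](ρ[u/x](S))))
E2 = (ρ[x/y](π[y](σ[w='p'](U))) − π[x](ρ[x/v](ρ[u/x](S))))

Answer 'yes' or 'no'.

E1 stepwise |·|:
  U → 4
  σ[w='p'](U) → 0
  π[y](σ[w='p'](U)) → 0
  ρ[x/y](π[y](σ[w='p'](U))) → 0
  S → 3
  ρ[u/x](S) → 3
  ρ[x/v](ρ[u/x](S)) → 3
  π[x](ρ[x/v](ρ[u/x](S))) → 3
  (ρ[x/y](π[y](σ[w='p'](U))) ∪ π[x](ρ[x/v](ρ[u/x](S)))) → 3
E2 stepwise |·|:
  U → 4
  σ[w='p'](U) → 0
  π[y](σ[w='p'](U)) → 0
  ρ[x/y](π[y](σ[w='p'](U))) → 0
  S → 3
  ρ[u/x](S) → 3
  ρ[x/v](ρ[u/x](S)) → 3
  π[x](ρ[x/v](ρ[u/x](S))) → 3
  (ρ[x/y](π[y](σ[w='p'](U))) − π[x](ρ[x/v](ρ[u/x](S)))) → 0

E1 result:
x
q
q
t
E2 result:
x
(0 rows)
Witness: ('t',) appears 1× in E1 but 0× in E2.

no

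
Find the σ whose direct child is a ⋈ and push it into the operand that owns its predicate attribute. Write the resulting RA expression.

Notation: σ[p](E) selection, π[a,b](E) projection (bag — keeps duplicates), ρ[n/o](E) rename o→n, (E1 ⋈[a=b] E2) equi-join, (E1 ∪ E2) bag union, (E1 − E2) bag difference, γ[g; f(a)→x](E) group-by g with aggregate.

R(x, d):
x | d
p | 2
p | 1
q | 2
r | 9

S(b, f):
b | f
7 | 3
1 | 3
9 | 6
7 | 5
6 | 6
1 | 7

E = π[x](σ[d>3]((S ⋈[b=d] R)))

σ filters on d, owned by the right side.
E' = π[x]((S ⋈[b=d] σ[d>3](R)))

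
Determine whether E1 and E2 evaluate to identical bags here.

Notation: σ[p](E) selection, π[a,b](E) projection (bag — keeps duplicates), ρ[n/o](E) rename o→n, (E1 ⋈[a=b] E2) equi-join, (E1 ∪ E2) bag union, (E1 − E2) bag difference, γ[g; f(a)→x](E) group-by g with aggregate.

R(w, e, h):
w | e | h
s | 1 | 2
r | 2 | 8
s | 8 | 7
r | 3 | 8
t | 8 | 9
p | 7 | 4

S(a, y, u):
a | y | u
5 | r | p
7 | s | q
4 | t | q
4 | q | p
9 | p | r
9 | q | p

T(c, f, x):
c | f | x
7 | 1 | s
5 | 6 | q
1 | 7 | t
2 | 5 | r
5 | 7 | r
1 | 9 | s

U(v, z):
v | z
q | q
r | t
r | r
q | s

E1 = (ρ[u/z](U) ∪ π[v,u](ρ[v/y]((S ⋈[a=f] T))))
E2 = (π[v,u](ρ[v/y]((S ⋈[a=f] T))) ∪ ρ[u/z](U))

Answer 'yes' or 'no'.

E1 row counts bottom-up:
  U → 4
  ρ[u/z](U) → 4
  S → 6
  T → 6
  (S ⋈[a=f] T) → 5
  ρ[v/y]((S ⋈[a=f] T)) → 5
  π[v,u](ρ[v/y]((S ⋈[a=f] T))) → 5
  (ρ[u/z](U) ∪ π[v,u](ρ[v/y]((S ⋈[a=f] T)))) → 9
E2 row counts bottom-up:
  S → 6
  T → 6
  (S ⋈[a=f] T) → 5
  ρ[v/y]((S ⋈[a=f] T)) → 5
  π[v,u](ρ[v/y]((S ⋈[a=f] T))) → 5
  U → 4
  ρ[u/z](U) → 4
  (π[v,u](ρ[v/y]((S ⋈[a=f] T))) ∪ ρ[u/z](U)) → 9

E1 and E2 produce the same multiset:
v | u
p | r
q | p
q | q
q | s
r | p
r | r
r | t
s | q
s | q

yes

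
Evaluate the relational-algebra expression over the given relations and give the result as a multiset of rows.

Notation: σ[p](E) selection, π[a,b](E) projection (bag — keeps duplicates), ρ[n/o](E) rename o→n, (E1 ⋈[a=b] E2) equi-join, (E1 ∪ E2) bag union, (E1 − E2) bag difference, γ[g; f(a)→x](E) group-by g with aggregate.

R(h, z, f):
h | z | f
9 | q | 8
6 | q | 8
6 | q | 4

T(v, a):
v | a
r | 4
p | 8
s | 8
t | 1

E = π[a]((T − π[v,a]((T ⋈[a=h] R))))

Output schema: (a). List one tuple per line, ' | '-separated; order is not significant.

Per-node cardinality:
  T → 4
  T → 4
  R → 3
  (T ⋈[a=h] R) → 0
  π[v,a]((T ⋈[a=h] R)) → 0
  (T − π[v,a]((T ⋈[a=h] R))) → 4
  π[a]((T − π[v,a]((T ⋈[a=h] R)))) → 4

== RESULT ==
a
1
4
8
8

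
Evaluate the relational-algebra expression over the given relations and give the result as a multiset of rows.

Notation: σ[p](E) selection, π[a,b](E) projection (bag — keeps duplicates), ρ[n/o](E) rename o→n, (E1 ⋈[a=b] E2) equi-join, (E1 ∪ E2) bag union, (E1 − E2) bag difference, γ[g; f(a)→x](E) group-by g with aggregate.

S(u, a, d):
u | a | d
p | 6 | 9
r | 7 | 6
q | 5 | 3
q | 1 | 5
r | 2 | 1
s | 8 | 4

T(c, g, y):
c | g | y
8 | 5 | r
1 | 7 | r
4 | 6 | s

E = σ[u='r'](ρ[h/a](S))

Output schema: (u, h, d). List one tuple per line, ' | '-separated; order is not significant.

Per-node cardinality:
  S → 6
  ρ[h/a](S) → 6
  σ[u='r'](ρ[h/a](S)) → 2

== RESULT ==
u | h | d
r | 2 | 1
r | 7 | 6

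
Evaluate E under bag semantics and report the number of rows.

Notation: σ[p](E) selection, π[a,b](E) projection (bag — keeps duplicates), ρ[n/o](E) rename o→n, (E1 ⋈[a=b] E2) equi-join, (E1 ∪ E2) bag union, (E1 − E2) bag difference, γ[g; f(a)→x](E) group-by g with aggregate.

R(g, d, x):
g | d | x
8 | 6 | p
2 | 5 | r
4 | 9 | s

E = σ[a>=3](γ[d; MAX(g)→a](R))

Subexpression sizes:
  R → 3
  γ[d; MAX(g)→a](R) → 3
  σ[a>=3](γ[d; MAX(g)→a](R)) → 2

|E| = 2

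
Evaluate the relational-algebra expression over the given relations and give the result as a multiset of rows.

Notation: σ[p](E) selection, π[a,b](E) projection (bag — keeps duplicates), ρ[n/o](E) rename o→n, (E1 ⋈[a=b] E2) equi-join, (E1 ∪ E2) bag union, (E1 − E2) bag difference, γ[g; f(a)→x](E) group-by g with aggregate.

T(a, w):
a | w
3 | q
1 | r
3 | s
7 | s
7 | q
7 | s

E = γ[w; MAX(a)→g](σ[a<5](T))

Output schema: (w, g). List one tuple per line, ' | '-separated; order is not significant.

Per-node cardinality:
  T → 6
  σ[a<5](T) → 3
  γ[w; MAX(a)→g](σ[a<5](T)) → 3

== RESULT ==
w | g
q | 3
r | 1
s | 3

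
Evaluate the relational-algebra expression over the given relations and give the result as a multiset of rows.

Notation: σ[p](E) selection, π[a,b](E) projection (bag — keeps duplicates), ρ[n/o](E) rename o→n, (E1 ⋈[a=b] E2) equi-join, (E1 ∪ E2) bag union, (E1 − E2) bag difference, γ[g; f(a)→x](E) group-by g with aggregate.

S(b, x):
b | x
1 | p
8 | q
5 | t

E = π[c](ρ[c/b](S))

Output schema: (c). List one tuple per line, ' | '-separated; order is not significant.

Subexpression sizes:
  S → 3
  ρ[c/b](S) → 3
  π[c](ρ[c/b](S)) → 3

== RESULT ==
c
1
5
8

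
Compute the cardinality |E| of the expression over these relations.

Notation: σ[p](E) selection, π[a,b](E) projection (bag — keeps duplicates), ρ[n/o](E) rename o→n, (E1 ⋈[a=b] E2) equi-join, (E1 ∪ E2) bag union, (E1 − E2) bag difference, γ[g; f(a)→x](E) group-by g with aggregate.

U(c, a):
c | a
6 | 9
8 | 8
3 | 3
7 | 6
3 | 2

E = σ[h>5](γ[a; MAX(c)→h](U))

Stepwise |·|:
  U → 5
  γ[a; MAX(c)→h](U) → 5
  σ[h>5](γ[a; MAX(c)→h](U)) → 3

|E| = 3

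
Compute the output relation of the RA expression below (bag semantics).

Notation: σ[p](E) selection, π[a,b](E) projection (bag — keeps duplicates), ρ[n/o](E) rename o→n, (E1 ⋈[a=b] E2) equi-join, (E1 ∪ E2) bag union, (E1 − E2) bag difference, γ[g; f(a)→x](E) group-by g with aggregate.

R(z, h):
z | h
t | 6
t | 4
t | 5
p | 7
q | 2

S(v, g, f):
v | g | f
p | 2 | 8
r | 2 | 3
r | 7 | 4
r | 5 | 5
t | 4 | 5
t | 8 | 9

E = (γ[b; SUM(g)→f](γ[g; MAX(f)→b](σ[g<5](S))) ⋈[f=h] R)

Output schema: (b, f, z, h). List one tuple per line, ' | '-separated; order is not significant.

Stepwise |·|:
  S → 6
  σ[g<5](S) → 3
  γ[g; MAX(f)→b](σ[g<5](S)) → 2
  γ[b; SUM(g)→f](γ[g; MAX(f)→b](σ[g<5](S))) → 2
  R → 5
  (γ[b; SUM(g)→f](γ[g; MAX(f)→b](σ[g<5](S))) ⋈[f=h] R) → 2

== RESULT ==
b | f | z | h
5 | 4 | t | 4
8 | 2 | q | 2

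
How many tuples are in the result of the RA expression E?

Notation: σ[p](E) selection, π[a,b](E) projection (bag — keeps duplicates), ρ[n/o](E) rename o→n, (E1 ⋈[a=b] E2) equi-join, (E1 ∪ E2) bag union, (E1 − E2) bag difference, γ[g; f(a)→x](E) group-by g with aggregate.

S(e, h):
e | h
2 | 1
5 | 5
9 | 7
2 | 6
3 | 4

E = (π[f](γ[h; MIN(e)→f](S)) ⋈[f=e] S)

Stepwise |·|:
  S → 5
  γ[h; MIN(e)→f](S) → 5
  π[f](γ[h; MIN(e)→f](S)) → 5
  S → 5
  (π[f](γ[h; MIN(e)→f](S)) ⋈[f=e] S) → 7

|E| = 7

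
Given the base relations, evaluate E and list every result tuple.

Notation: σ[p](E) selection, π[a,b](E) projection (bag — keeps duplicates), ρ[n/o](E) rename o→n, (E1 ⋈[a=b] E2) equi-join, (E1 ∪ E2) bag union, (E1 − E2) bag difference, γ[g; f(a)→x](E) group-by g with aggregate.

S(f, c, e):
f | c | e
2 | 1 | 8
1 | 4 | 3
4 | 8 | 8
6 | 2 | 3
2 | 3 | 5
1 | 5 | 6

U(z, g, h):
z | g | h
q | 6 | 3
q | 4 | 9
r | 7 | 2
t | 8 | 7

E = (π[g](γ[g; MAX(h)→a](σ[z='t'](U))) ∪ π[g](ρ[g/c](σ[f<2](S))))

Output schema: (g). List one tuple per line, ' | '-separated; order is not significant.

Per-node cardinality:
  U → 4
  σ[z='t'](U) → 1
  γ[g; MAX(h)→a](σ[z='t'](U)) → 1
  π[g](γ[g; MAX(h)→a](σ[z='t'](U))) → 1
  S → 6
  σ[f<2](S) → 2
  ρ[g/c](σ[f<2](S)) → 2
  π[g](ρ[g/c](σ[f<2](S))) → 2
  (π[g](γ[g; MAX(h)→a](σ[z='t'](U))) ∪ π[g](ρ[g/c](σ[f<2](S)))) → 3

== RESULT ==
g
4
5
8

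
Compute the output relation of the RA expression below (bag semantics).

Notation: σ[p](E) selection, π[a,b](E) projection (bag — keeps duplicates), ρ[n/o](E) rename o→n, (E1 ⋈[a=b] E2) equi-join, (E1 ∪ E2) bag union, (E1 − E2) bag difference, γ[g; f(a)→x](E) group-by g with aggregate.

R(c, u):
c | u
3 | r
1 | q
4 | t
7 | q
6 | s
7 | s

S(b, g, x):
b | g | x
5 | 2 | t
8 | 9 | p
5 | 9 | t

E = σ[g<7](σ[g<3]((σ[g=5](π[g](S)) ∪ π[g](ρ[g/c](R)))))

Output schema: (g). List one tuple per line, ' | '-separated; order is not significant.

Row counts bottom-up:
  S → 3
  π[g](S) → 3
  σ[g=5](π[g](S)) → 0
  R → 6
  ρ[g/c](R) → 6
  π[g](ρ[g/c](R)) → 6
  (σ[g=5](π[g](S)) ∪ π[g](ρ[g/c](R))) → 6
  σ[g<3]((σ[g=5](π[g](S)) ∪ π[g](ρ[g/c](R)))) → 1
  σ[g<7](σ[g<3]((σ[g=5](π[g](S)) ∪ π[g](ρ[g/c](R))))) → 1

== RESULT ==
g
1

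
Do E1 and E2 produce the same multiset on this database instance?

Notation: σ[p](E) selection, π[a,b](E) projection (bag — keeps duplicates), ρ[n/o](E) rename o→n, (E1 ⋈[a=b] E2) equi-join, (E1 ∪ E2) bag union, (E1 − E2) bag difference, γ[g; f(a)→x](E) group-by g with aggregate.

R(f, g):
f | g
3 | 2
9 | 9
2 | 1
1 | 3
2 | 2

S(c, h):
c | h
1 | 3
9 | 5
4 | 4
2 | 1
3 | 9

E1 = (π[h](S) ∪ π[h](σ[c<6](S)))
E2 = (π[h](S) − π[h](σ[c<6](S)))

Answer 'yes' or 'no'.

E1 subexpression sizes:
  S → 5
  π[h](S) → 5
  S → 5
  σ[c<6](S) → 4
  π[h](σ[c<6](S)) → 4
  (π[h](S) ∪ π[h](σ[c<6](S))) → 9
E2 subexpression sizes:
  S → 5
  π[h](S) → 5
  S → 5
  σ[c<6](S) → 4
  π[h](σ[c<6](S)) → 4
  (π[h](S) − π[h](σ[c<6](S))) → 1

E1 result:
h
1
1
3
3
4
4
5
9
9
E2 result:
h
5
Witness: (1,) appears 2× in E1 but 0× in E2.

no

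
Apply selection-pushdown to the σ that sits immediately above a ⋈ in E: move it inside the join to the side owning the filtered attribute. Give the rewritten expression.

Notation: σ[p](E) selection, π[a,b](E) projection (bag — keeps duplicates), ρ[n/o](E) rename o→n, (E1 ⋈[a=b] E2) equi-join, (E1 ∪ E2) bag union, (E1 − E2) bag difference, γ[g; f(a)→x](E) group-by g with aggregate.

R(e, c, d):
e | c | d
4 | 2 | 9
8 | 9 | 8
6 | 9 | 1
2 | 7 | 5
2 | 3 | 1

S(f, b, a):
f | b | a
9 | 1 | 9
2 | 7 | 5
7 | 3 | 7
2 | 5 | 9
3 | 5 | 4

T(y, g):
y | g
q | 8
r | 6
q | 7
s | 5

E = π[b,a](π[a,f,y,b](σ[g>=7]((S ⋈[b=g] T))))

σ filters on g, owned by the right side.
E' = π[b,a](π[a,f,y,b]((S ⋈[b=g] σ[g>=7](T))))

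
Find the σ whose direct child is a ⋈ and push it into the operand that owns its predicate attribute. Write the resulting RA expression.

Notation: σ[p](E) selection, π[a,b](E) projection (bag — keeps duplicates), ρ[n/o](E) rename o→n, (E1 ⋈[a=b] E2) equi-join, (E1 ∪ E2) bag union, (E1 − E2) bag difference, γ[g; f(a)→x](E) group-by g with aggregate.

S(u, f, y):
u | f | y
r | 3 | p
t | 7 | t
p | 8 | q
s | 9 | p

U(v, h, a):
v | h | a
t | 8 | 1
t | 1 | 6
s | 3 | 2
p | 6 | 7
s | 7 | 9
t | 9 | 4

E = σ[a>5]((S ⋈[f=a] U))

σ filters on a, owned by the right side.
E' = (S ⋈[f=a] σ[a>5](U))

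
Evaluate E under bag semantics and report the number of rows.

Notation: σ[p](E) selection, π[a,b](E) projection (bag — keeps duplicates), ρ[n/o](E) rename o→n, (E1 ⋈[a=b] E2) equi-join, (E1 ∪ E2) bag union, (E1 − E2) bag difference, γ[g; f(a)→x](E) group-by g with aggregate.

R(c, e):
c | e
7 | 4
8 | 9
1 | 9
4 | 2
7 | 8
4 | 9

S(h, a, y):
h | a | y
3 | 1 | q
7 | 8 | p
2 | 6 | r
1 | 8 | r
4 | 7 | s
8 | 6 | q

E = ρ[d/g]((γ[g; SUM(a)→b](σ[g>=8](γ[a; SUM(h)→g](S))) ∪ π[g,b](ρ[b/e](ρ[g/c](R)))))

Subexpression sizes:
  S → 6
  γ[a; SUM(h)→g](S) → 4
  σ[g>=8](γ[a; SUM(h)→g](S)) → 2
  γ[g; SUM(a)→b](σ[g>=8](γ[a; SUM(h)→g](S))) → 2
  R → 6
  ρ[g/c](R) → 6
  ρ[b/e](ρ[g/c](R)) → 6
  π[g,b](ρ[b/e](ρ[g/c](R))) → 6
  (γ[g; SUM(a)→b](σ[g>=8](γ[a; SUM(h)→g](S))) ∪ π[g,b](ρ[b/e](ρ[g/c](R)))) → 8
  ρ[d/g]((γ[g; SUM(a)→b](σ[g>=8](γ[a; SUM(h)→g](S))) ∪ π[g,b](ρ[b/e](ρ[g/c](R))))) → 8

|E| = 8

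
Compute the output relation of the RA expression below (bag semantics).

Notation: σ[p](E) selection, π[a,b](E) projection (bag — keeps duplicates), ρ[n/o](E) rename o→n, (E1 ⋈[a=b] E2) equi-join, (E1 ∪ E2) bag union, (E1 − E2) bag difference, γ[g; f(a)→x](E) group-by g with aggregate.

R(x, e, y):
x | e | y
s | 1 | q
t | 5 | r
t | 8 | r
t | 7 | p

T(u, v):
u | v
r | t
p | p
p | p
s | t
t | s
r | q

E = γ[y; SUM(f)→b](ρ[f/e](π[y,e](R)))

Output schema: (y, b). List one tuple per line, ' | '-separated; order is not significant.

Stepwise |·|:
  R → 4
  π[y,e](R) → 4
  ρ[f/e](π[y,e](R)) → 4
  γ[y; SUM(f)→b](ρ[f/e](π[y,e](R))) → 3

== RESULT ==
y | b
p | 7
q | 1
r | 13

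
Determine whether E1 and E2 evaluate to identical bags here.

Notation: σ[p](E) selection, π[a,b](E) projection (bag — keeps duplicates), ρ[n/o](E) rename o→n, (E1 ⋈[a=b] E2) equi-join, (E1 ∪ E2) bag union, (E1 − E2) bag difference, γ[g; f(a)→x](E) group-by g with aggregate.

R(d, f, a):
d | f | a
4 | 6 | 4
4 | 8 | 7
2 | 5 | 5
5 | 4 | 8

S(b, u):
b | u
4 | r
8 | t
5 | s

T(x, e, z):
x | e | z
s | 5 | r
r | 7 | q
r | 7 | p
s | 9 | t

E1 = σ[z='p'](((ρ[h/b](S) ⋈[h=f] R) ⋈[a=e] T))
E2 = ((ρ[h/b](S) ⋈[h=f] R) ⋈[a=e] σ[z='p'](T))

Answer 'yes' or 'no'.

E1 per-node cardinality:
  S → 3
  ρ[h/b](S) → 3
  R → 4
  (ρ[h/b](S) ⋈[h=f] R) → 3
  T → 4
  ((ρ[h/b](S) ⋈[h=f] R) ⋈[a=e] T) → 3
  σ[z='p'](((ρ[h/b](S) ⋈[h=f] R) ⋈[a=e] T)) → 1
E2 per-node cardinality:
  S → 3
  ρ[h/b](S) → 3
  R → 4
  (ρ[h/b](S) ⋈[h=f] R) → 3
  T → 4
  σ[z='p'](T) → 1
  ((ρ[h/b](S) ⋈[h=f] R) ⋈[a=e] σ[z='p'](T)) → 1

E1 and E2 produce the same multiset:
h | u | d | f | a | x | e | z
8 | t | 4 | 8 | 7 | r | 7 | p

yes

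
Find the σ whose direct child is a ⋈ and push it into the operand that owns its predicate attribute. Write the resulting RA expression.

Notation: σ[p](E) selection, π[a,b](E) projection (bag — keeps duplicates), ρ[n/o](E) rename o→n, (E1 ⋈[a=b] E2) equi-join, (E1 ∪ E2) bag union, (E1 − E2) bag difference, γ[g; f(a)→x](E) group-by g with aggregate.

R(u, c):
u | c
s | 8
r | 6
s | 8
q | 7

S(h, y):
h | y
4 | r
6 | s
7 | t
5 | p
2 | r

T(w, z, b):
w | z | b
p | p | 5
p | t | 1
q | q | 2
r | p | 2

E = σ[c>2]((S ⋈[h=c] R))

σ filters on c, owned by the right side.
E' = (S ⋈[h=c] σ[c>2](R))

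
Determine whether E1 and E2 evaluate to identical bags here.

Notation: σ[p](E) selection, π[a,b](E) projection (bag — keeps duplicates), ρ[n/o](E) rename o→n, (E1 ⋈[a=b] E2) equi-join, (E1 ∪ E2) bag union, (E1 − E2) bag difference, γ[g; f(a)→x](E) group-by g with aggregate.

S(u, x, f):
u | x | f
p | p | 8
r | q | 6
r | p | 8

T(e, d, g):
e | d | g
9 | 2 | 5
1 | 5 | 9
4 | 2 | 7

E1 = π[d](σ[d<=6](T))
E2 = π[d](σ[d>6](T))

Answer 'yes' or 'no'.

E1 stepwise |·|:
  T → 3
  σ[d<=6](T) → 3
  π[d](σ[d<=6](T)) → 3
E2 stepwise |·|:
  T → 3
  σ[d>6](T) → 0
  π[d](σ[d>6](T)) → 0

E1 result:
d
2
2
5
E2 result:
d
(0 rows)
Witness: (2,) appears 2× in E1 but 0× in E2.

no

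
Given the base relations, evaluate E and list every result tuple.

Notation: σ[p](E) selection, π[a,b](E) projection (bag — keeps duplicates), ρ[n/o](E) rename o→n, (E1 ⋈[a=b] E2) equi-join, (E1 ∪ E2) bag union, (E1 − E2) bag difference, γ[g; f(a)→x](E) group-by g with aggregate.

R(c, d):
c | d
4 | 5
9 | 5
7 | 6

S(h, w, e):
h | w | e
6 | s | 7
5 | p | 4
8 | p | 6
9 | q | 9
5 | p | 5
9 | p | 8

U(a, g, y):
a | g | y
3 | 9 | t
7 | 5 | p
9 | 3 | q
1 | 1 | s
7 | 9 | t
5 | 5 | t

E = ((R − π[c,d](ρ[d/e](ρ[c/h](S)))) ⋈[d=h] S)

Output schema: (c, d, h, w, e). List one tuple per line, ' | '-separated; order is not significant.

Stepwise |·|:
  R → 3
  S → 6
  ρ[c/h](S) → 6
  ρ[d/e](ρ[c/h](S)) → 6
  π[c,d](ρ[d/e](ρ[c/h](S))) → 6
  (R − π[c,d](ρ[d/e](ρ[c/h](S)))) → 3
  S → 6
  ((R − π[c,d](ρ[d/e](ρ[c/h](S)))) ⋈[d=h] S) → 5

== RESULT ==
c | d | h | w | e
4 | 5 | 5 | p | 4
4 | 5 | 5 | p | 5
7 | 6 | 6 | s | 7
9 | 5 | 5 | p | 4
9 | 5 | 5 | p | 5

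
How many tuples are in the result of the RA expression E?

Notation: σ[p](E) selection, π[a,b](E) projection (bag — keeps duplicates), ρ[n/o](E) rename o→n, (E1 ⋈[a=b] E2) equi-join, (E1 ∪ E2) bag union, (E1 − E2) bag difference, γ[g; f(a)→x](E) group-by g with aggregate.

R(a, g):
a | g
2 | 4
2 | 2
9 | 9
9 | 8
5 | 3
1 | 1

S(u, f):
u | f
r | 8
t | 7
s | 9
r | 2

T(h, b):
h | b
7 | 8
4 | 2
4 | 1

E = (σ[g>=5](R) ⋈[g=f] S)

Stepwise |·|:
  R → 6
  σ[g>=5](R) → 2
  S → 4
  (σ[g>=5](R) ⋈[g=f] S) → 2

|E| = 2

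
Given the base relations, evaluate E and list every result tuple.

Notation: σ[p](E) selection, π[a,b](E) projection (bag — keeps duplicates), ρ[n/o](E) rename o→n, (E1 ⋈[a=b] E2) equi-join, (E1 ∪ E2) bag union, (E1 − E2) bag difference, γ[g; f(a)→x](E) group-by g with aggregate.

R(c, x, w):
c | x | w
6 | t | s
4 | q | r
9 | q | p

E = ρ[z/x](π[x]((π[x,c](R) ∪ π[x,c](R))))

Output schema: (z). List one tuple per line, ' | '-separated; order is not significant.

Row counts bottom-up:
  R → 3
  π[x,c](R) → 3
  R → 3
  π[x,c](R) → 3
  (π[x,c](R) ∪ π[x,c](R)) → 6
  π[x]((π[x,c](R) ∪ π[x,c](R))) → 6
  ρ[z/x](π[x]((π[x,c](R) ∪ π[x,c](R)))) → 6

== RESULT ==
z
q
q
q
q
t
t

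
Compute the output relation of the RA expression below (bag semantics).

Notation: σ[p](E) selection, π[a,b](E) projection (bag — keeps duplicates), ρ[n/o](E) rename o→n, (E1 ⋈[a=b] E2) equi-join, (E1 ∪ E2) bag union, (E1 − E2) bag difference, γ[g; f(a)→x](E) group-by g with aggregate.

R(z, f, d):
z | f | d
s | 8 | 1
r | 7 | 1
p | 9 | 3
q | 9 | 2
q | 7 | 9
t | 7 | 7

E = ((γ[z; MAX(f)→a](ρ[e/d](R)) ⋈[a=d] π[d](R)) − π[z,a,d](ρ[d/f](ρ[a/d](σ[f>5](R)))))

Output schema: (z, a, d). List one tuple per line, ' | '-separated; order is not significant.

Stepwise |·|:
  R → 6
  ρ[e/d](R) → 6
  γ[z; MAX(f)→a](ρ[e/d](R)) → 5
  R → 6
  π[d](R) → 6
  (γ[z; MAX(f)→a](ρ[e/d](R)) ⋈[a=d] π[d](R)) → 4
  R → 6
  σ[f>5](R) → 6
  ρ[a/d](σ[f>5](R)) → 6
  ρ[d/f](ρ[a/d](σ[f>5](R))) → 6
  π[z,a,d](ρ[d/f](ρ[a/d](σ[f>5](R)))) → 6
  ((γ[z; MAX(f)→a](ρ[e/d](R)) ⋈[a=d] π[d](R)) − π[z,a,d](ρ[d/f](ρ[a/d](σ[f>5](R))))) → 3

== RESULT ==
z | a | d
p | 9 | 9
q | 9 | 9
r | 7 | 7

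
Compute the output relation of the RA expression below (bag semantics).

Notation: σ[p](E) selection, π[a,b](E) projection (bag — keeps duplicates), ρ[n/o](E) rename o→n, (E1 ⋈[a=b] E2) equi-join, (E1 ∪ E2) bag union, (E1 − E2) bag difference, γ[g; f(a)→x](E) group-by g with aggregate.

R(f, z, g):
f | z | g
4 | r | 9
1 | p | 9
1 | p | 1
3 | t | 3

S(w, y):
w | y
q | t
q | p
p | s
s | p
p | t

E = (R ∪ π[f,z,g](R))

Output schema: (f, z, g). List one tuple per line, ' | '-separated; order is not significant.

Row counts bottom-up:
  R → 4
  R → 4
  π[f,z,g](R) → 4
  (R ∪ π[f,z,g](R)) → 8

== RESULT ==
f | z | g
1 | p | 1
1 | p | 1
1 | p | 9
1 | p | 9
3 | t | 3
3 | t | 3
4 | r | 9
4 | r | 9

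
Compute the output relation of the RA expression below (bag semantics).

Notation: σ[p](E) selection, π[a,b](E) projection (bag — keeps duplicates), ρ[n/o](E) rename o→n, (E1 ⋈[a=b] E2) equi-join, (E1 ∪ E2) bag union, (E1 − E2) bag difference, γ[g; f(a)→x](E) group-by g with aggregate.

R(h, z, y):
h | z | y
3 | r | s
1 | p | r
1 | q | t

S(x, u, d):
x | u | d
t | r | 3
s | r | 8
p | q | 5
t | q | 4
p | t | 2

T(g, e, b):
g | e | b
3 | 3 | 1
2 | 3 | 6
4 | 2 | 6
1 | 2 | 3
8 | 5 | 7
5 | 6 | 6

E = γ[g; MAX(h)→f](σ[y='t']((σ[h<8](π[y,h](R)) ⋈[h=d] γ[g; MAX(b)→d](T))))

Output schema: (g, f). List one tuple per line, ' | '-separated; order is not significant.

Stepwise |·|:
  R → 3
  π[y,h](R) → 3
  σ[h<8](π[y,h](R)) → 3
  T → 6
  γ[g; MAX(b)→d](T) → 6
  (σ[h<8](π[y,h](R)) ⋈[h=d] γ[g; MAX(b)→d](T)) → 3
  σ[y='t']((σ[h<8](π[y,h](R)) ⋈[h=d] γ[g; MAX(b)→d](T))) → 1
  γ[g; MAX(h)→f](σ[y='t']((σ[h<8](π[y,h](R)) ⋈[h=d] γ[g; MAX(b)→d](T)))) → 1

== RESULT ==
g | f
3 | 1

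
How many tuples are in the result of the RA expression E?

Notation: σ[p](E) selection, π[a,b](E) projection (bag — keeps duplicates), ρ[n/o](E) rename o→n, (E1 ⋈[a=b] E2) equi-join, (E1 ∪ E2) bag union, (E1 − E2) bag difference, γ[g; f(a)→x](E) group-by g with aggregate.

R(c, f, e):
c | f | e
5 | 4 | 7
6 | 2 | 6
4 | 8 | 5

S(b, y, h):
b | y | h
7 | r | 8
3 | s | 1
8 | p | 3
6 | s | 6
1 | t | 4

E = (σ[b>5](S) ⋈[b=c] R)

Stepwise |·|:
  S → 5
  σ[b>5](S) → 3
  R → 3
  (σ[b>5](S) ⋈[b=c] R) → 1

|E| = 1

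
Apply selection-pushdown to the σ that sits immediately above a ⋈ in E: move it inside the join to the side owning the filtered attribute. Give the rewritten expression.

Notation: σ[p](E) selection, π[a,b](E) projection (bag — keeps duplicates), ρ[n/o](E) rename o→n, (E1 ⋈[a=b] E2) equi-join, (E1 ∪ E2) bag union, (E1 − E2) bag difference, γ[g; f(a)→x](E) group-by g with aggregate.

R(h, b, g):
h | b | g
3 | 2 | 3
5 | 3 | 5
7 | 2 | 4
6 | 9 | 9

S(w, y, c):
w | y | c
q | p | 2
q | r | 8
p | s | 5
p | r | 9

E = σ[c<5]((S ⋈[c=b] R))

σ filters on c, owned by the left side.
E' = (σ[c<5](S) ⋈[c=b] R)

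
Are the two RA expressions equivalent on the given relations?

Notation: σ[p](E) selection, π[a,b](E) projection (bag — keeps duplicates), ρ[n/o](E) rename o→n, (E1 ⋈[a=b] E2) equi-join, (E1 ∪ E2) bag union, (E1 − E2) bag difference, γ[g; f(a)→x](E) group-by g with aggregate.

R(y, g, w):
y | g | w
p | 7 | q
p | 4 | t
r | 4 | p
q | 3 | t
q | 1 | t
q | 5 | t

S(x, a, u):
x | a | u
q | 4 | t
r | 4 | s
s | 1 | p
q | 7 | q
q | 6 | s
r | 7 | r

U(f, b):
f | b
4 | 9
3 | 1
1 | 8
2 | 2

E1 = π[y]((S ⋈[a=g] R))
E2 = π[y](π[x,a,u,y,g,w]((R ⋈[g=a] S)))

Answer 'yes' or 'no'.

E1 subexpression sizes:
  S → 6
  R → 6
  (S ⋈[a=g] R) → 7
  π[y]((S ⋈[a=g] R)) → 7
E2 subexpression sizes:
  R → 6
  S → 6
  (R ⋈[g=a] S) → 7
  π[x,a,u,y,g,w]((R ⋈[g=a] S)) → 7
  π[y](π[x,a,u,y,g,w]((R ⋈[g=a] S))) → 7

E1 and E2 produce the same multiset:
y
p
p
p
p
q
r
r

yes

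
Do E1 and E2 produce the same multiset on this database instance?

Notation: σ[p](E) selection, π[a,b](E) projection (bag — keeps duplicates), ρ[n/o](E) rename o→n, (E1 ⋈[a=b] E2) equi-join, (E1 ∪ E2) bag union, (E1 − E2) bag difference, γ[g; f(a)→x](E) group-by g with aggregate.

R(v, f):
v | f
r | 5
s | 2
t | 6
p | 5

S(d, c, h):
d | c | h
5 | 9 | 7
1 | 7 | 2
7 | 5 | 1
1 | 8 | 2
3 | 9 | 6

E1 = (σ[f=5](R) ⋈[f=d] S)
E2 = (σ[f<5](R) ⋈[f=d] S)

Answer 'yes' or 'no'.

E1 subexpression sizes:
  R → 4
  σ[f=5](R) → 2
  S → 5
  (σ[f=5](R) ⋈[f=d] S) → 2
E2 subexpression sizes:
  R → 4
  σ[f<5](R) → 1
  S → 5
  (σ[f<5](R) ⋈[f=d] S) → 0

E1 result:
v | f | d | c | h
p | 5 | 5 | 9 | 7
r | 5 | 5 | 9 | 7
E2 result:
v | f | d | c | h
(0 rows)
Witness: ('r', 5, 5, 9, 7) appears 1× in E1 but 0× in E2.

no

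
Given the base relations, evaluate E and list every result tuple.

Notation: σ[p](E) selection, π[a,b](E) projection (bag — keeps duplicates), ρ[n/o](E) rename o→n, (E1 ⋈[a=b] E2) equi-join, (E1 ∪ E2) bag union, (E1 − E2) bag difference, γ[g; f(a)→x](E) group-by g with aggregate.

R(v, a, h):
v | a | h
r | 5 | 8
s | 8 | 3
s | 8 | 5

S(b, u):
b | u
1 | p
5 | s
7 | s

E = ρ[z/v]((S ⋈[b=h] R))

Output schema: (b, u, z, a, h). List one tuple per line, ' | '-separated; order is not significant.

Row counts bottom-up:
  S → 3
  R → 3
  (S ⋈[b=h] R) → 1
  ρ[z/v]((S ⋈[b=h] R)) → 1

== RESULT ==
b | u | z | a | h
5 | s | s | 8 | 5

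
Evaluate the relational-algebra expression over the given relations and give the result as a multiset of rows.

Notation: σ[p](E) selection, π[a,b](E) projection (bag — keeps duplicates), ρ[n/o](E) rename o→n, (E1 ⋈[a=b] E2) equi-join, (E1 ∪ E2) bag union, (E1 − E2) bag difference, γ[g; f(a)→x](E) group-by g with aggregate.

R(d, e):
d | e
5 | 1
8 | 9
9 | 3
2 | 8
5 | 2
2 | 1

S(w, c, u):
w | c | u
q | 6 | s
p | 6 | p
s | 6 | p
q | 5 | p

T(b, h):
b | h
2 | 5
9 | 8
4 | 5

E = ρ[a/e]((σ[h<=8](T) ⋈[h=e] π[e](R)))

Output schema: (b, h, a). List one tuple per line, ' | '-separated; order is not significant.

Stepwise |·|:
  T → 3
  σ[h<=8](T) → 3
  R → 6
  π[e](R) → 6
  (σ[h<=8](T) ⋈[h=e] π[e](R)) → 1
  ρ[a/e]((σ[h<=8](T) ⋈[h=e] π[e](R))) → 1

== RESULT ==
b | h | a
9 | 8 | 8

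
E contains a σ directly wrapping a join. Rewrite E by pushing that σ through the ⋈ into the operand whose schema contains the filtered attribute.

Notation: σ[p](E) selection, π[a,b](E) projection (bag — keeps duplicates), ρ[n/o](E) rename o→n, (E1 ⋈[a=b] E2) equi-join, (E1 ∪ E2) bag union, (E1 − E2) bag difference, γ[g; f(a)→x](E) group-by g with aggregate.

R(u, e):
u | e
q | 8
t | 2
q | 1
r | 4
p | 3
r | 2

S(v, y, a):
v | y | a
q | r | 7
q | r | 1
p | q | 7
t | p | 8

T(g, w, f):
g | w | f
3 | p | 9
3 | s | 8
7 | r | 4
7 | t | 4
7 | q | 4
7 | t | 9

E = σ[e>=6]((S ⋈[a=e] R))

σ filters on e, owned by the right side.
E' = (S ⋈[a=e] σ[e>=6](R))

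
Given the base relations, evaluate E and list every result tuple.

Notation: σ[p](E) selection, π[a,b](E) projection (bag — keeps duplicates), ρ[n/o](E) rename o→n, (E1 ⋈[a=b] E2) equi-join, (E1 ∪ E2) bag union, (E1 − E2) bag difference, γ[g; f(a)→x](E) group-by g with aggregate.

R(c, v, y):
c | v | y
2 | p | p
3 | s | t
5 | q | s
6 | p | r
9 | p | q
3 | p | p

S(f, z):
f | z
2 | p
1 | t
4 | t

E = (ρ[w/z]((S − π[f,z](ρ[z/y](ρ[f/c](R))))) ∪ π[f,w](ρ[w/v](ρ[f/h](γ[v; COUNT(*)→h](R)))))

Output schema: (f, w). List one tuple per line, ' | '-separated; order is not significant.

Stepwise |·|:
  S → 3
  R → 6
  ρ[f/c](R) → 6
  ρ[z/y](ρ[f/c](R)) → 6
  π[f,z](ρ[z/y](ρ[f/c](R))) → 6
  (S − π[f,z](ρ[z/y](ρ[f/c](R)))) → 2
  ρ[w/z]((S − π[f,z](ρ[z/y](ρ[f/c](R))))) → 2
  R → 6
  γ[v; COUNT(*)→h](R) → 3
  ρ[f/h](γ[v; COUNT(*)→h](R)) → 3
  ρ[w/v](ρ[f/h](γ[v; COUNT(*)→h](R))) → 3
  π[f,w](ρ[w/v](ρ[f/h](γ[v; COUNT(*)→h](R)))) → 3
  (ρ[w/z]((S − π[f,z](ρ[z/y](ρ[f/c](R))))) ∪ π[f,w](ρ[w/v](ρ[f/h](γ[v; COUNT(*)→h](R))))) → 5

== RESULT ==
f | w
1 | q
1 | s
1 | t
4 | p
4 | t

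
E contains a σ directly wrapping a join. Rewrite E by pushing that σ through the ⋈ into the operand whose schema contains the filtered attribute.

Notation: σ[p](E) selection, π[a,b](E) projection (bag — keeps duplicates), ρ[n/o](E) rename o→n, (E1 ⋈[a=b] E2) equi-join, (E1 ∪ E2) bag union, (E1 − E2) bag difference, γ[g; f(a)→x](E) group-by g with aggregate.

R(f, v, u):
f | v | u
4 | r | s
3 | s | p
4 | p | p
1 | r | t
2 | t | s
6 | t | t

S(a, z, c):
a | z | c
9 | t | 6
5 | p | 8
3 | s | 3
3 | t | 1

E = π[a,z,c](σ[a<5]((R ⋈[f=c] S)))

σ filters on a, owned by the right side.
E' = π[a,z,c]((R ⋈[f=c] σ[a<5](S)))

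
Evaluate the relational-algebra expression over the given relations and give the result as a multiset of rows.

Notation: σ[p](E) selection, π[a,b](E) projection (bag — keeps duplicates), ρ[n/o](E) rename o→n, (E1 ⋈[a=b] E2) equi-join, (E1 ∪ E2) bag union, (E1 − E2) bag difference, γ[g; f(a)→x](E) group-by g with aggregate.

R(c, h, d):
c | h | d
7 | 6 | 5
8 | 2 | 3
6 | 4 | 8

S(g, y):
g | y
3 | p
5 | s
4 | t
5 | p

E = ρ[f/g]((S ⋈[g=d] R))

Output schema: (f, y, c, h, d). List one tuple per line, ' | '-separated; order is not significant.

Stepwise |·|:
  S → 4
  R → 3
  (S ⋈[g=d] R) → 3
  ρ[f/g]((S ⋈[g=d] R)) → 3

== RESULT ==
f | y | c | h | d
3 | p | 8 | 2 | 3
5 | p | 7 | 6 | 5
5 | s | 7 | 6 | 5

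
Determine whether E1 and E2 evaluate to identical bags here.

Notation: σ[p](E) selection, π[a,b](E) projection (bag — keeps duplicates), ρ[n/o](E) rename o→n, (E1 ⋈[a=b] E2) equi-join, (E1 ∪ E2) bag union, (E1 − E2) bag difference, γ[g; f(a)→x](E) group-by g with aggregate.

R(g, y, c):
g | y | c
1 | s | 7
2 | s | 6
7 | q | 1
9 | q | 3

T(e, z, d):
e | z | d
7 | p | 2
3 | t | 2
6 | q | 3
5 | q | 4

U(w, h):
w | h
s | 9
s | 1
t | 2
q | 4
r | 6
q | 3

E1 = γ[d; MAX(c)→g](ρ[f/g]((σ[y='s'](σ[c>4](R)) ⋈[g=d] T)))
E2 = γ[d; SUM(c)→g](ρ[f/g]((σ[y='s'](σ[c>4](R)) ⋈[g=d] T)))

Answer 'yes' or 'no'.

E1 per-node cardinality:
  R → 4
  σ[c>4](R) → 2
  σ[y='s'](σ[c>4](R)) → 2
  T → 4
  (σ[y='s'](σ[c>4](R)) ⋈[g=d] T) → 2
  ρ[f/g]((σ[y='s'](σ[c>4](R)) ⋈[g=d] T)) → 2
  γ[d; MAX(c)→g](ρ[f/g]((σ[y='s'](σ[c>4](R)) ⋈[g=d] T))) → 1
E2 per-node cardinality:
  R → 4
  σ[c>4](R) → 2
  σ[y='s'](σ[c>4](R)) → 2
  T → 4
  (σ[y='s'](σ[c>4](R)) ⋈[g=d] T) → 2
  ρ[f/g]((σ[y='s'](σ[c>4](R)) ⋈[g=d] T)) → 2
  γ[d; SUM(c)→g](ρ[f/g]((σ[y='s'](σ[c>4](R)) ⋈[g=d] T))) → 1

E1 result:
d | g
2 | 6
E2 result:
d | g
2 | 12
Witness: (2, 6) appears 1× in E1 but 0× in E2.

no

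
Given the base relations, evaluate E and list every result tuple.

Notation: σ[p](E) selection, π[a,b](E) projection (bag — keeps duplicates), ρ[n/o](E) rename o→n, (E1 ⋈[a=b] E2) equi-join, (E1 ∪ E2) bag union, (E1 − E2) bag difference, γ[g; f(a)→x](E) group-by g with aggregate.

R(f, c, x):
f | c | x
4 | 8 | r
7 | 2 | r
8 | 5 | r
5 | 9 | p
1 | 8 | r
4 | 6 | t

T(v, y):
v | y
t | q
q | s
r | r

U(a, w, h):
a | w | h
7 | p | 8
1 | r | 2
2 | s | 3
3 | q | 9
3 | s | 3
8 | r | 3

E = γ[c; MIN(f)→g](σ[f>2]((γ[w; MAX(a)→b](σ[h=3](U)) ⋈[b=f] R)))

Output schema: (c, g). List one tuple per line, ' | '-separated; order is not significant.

Row counts bottom-up:
  U → 6
  σ[h=3](U) → 3
  γ[w; MAX(a)→b](σ[h=3](U)) → 2
  R → 6
  (γ[w; MAX(a)→b](σ[h=3](U)) ⋈[b=f] R) → 1
  σ[f>2]((γ[w; MAX(a)→b](σ[h=3](U)) ⋈[b=f] R)) → 1
  γ[c; MIN(f)→g](σ[f>2]((γ[w; MAX(a)→b](σ[h=3](U)) ⋈[b=f] R))) → 1

== RESULT ==
c | g
5 | 8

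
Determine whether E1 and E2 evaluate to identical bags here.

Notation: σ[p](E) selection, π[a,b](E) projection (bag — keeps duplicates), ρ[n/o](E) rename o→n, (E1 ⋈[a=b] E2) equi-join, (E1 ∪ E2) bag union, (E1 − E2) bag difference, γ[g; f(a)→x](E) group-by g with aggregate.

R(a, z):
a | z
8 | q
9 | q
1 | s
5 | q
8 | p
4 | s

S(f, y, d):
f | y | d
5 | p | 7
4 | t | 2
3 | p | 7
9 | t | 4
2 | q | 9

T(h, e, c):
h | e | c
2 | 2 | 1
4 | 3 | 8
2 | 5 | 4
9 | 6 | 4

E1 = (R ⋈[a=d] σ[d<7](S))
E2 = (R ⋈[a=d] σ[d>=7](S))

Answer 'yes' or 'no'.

E1 per-node cardinality:
  R → 6
  S → 5
  σ[d<7](S) → 2
  (R ⋈[a=d] σ[d<7](S)) → 1
E2 per-node cardinality:
  R → 6
  S → 5
  σ[d>=7](S) → 3
  (R ⋈[a=d] σ[d>=7](S)) → 1

E1 result:
a | z | f | y | d
4 | s | 9 | t | 4
E2 result:
a | z | f | y | d
9 | q | 2 | q | 9
Witness: (4, 's', 9, 't', 4) appears 1× in E1 but 0× in E2.

no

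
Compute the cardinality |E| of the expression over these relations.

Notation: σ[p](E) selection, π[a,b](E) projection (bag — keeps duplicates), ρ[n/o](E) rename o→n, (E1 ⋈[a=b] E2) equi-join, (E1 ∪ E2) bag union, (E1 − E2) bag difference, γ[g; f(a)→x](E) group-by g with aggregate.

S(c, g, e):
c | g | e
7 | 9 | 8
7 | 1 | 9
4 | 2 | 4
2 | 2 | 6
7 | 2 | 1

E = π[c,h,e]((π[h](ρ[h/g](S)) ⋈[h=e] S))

Subexpression sizes:
  S → 5
  ρ[h/g](S) → 5
  π[h](ρ[h/g](S)) → 5
  S → 5
  (π[h](ρ[h/g](S)) ⋈[h=e] S) → 2
  π[c,h,e]((π[h](ρ[h/g](S)) ⋈[h=e] S)) → 2

|E| = 2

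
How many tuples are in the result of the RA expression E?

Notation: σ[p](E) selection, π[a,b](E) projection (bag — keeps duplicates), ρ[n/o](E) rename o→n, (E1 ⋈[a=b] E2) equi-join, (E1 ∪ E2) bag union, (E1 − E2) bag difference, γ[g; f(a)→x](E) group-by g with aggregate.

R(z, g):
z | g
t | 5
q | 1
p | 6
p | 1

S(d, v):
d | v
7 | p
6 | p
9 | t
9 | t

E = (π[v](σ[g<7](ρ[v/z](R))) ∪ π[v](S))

Subexpression sizes:
  R → 4
  ρ[v/z](R) → 4
  σ[g<7](ρ[v/z](R)) → 4
  π[v](σ[g<7](ρ[v/z](R))) → 4
  S → 4
  π[v](S) → 4
  (π[v](σ[g<7](ρ[v/z](R))) ∪ π[v](S)) → 8

|E| = 8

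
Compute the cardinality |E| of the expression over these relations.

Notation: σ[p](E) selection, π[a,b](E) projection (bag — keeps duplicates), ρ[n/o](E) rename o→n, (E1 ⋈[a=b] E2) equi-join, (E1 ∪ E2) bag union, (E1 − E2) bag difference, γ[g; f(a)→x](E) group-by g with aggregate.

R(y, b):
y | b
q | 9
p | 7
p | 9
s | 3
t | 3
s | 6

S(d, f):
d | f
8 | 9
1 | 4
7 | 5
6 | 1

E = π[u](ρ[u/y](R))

Row counts bottom-up:
  R → 6
  ρ[u/y](R) → 6
  π[u](ρ[u/y](R)) → 6

|E| = 6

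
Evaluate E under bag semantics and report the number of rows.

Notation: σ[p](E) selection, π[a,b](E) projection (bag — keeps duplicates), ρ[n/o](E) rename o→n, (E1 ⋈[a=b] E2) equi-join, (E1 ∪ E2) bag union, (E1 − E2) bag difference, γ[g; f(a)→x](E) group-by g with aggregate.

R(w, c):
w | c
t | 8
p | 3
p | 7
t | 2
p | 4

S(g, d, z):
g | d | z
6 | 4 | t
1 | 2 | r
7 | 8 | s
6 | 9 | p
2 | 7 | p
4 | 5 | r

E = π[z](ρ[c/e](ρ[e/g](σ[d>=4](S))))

Row counts bottom-up:
  S → 6
  σ[d>=4](S) → 5
  ρ[e/g](σ[d>=4](S)) → 5
  ρ[c/e](ρ[e/g](σ[d>=4](S))) → 5
  π[z](ρ[c/e](ρ[e/g](σ[d>=4](S)))) → 5

|E| = 5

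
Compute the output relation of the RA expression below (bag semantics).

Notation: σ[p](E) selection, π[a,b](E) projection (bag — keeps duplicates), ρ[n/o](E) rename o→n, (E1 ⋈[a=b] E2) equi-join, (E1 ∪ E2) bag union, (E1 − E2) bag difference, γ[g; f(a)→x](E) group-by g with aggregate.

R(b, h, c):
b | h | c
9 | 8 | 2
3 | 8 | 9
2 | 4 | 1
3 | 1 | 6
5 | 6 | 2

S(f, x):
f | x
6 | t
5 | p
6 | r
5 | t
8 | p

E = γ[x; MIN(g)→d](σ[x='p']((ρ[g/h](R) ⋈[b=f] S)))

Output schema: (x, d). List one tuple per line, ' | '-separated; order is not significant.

Subexpression sizes:
  R → 5
  ρ[g/h](R) → 5
  S → 5
  (ρ[g/h](R) ⋈[b=f] S) → 2
  σ[x='p']((ρ[g/h](R) ⋈[b=f] S)) → 1
  γ[x; MIN(g)→d](σ[x='p']((ρ[g/h](R) ⋈[b=f] S))) → 1

== RESULT ==
x | d
p | 6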